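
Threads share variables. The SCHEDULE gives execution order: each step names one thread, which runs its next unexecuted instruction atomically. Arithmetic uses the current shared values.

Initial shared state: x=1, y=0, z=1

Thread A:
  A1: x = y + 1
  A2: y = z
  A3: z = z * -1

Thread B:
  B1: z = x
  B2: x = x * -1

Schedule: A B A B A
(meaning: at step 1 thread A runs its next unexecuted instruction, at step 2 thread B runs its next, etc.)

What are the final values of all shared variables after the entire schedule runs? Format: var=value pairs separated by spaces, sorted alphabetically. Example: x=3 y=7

Answer: x=-1 y=1 z=-1

Derivation:
Step 1: thread A executes A1 (x = y + 1). Shared: x=1 y=0 z=1. PCs: A@1 B@0
Step 2: thread B executes B1 (z = x). Shared: x=1 y=0 z=1. PCs: A@1 B@1
Step 3: thread A executes A2 (y = z). Shared: x=1 y=1 z=1. PCs: A@2 B@1
Step 4: thread B executes B2 (x = x * -1). Shared: x=-1 y=1 z=1. PCs: A@2 B@2
Step 5: thread A executes A3 (z = z * -1). Shared: x=-1 y=1 z=-1. PCs: A@3 B@2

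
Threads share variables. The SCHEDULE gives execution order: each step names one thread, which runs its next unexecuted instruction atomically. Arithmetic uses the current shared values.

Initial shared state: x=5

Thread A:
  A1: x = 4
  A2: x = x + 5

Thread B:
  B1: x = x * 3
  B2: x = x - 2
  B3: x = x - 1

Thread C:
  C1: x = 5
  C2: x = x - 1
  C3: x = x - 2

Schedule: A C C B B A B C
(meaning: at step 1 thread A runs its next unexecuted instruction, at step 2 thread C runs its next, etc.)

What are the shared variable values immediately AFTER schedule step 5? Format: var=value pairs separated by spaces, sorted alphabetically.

Answer: x=10

Derivation:
Step 1: thread A executes A1 (x = 4). Shared: x=4. PCs: A@1 B@0 C@0
Step 2: thread C executes C1 (x = 5). Shared: x=5. PCs: A@1 B@0 C@1
Step 3: thread C executes C2 (x = x - 1). Shared: x=4. PCs: A@1 B@0 C@2
Step 4: thread B executes B1 (x = x * 3). Shared: x=12. PCs: A@1 B@1 C@2
Step 5: thread B executes B2 (x = x - 2). Shared: x=10. PCs: A@1 B@2 C@2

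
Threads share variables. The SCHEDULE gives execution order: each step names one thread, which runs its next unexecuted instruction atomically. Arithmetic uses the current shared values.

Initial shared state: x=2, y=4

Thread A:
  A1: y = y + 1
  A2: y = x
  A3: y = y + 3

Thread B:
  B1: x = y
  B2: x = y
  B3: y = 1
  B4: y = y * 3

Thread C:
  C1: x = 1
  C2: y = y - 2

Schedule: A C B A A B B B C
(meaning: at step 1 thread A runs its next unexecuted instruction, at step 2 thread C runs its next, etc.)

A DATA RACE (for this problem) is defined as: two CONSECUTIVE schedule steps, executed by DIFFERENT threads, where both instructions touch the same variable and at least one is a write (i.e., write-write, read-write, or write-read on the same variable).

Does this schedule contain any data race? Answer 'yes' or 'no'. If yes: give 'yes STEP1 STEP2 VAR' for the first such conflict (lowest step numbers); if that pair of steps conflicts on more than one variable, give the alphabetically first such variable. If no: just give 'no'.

Answer: yes 2 3 x

Derivation:
Steps 1,2: A(r=y,w=y) vs C(r=-,w=x). No conflict.
Steps 2,3: C(x = 1) vs B(x = y). RACE on x (W-W).
Steps 3,4: B(x = y) vs A(y = x). RACE on x (W-R), y (R-W). Multiple vars; alphabetically first is x.
Steps 4,5: same thread (A). No race.
Steps 5,6: A(y = y + 3) vs B(x = y). RACE on y (W-R).
Steps 6,7: same thread (B). No race.
Steps 7,8: same thread (B). No race.
Steps 8,9: B(y = y * 3) vs C(y = y - 2). RACE on y (W-W).
First conflict at steps 2,3.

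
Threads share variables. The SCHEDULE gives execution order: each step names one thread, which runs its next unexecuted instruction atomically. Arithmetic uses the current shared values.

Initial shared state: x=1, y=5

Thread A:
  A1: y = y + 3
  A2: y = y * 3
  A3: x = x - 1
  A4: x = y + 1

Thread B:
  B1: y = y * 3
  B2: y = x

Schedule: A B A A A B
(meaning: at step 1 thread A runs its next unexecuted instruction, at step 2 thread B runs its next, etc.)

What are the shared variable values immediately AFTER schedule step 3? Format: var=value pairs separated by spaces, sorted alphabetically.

Answer: x=1 y=72

Derivation:
Step 1: thread A executes A1 (y = y + 3). Shared: x=1 y=8. PCs: A@1 B@0
Step 2: thread B executes B1 (y = y * 3). Shared: x=1 y=24. PCs: A@1 B@1
Step 3: thread A executes A2 (y = y * 3). Shared: x=1 y=72. PCs: A@2 B@1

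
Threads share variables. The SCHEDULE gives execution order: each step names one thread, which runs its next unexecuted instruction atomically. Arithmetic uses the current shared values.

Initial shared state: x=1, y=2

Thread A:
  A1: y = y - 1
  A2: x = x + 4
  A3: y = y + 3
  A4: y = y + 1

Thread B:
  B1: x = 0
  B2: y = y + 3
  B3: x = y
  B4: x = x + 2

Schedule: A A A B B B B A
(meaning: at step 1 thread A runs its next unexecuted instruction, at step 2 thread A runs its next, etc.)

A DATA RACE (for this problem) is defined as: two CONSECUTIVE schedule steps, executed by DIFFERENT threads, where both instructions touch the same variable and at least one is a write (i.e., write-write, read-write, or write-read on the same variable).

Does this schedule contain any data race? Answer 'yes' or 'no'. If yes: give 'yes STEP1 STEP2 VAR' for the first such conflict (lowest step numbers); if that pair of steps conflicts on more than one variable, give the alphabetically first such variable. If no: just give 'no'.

Steps 1,2: same thread (A). No race.
Steps 2,3: same thread (A). No race.
Steps 3,4: A(r=y,w=y) vs B(r=-,w=x). No conflict.
Steps 4,5: same thread (B). No race.
Steps 5,6: same thread (B). No race.
Steps 6,7: same thread (B). No race.
Steps 7,8: B(r=x,w=x) vs A(r=y,w=y). No conflict.

Answer: no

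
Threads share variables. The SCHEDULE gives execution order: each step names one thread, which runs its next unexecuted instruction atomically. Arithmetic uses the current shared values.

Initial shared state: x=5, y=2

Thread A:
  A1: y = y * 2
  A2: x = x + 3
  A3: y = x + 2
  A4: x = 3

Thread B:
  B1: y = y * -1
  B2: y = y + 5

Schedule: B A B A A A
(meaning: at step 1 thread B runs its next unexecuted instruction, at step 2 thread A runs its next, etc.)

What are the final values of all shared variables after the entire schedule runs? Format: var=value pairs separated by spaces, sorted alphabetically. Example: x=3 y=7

Step 1: thread B executes B1 (y = y * -1). Shared: x=5 y=-2. PCs: A@0 B@1
Step 2: thread A executes A1 (y = y * 2). Shared: x=5 y=-4. PCs: A@1 B@1
Step 3: thread B executes B2 (y = y + 5). Shared: x=5 y=1. PCs: A@1 B@2
Step 4: thread A executes A2 (x = x + 3). Shared: x=8 y=1. PCs: A@2 B@2
Step 5: thread A executes A3 (y = x + 2). Shared: x=8 y=10. PCs: A@3 B@2
Step 6: thread A executes A4 (x = 3). Shared: x=3 y=10. PCs: A@4 B@2

Answer: x=3 y=10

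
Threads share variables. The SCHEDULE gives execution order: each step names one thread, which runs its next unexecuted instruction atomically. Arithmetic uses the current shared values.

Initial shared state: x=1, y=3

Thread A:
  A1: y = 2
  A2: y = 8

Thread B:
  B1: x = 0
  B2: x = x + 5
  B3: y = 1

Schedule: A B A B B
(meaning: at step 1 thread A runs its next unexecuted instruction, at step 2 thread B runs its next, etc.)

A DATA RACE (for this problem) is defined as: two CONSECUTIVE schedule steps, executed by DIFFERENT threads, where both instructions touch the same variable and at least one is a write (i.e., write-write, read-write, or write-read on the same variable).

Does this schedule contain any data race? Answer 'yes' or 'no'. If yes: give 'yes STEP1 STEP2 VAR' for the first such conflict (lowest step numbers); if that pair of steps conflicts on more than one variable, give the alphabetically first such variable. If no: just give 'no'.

Steps 1,2: A(r=-,w=y) vs B(r=-,w=x). No conflict.
Steps 2,3: B(r=-,w=x) vs A(r=-,w=y). No conflict.
Steps 3,4: A(r=-,w=y) vs B(r=x,w=x). No conflict.
Steps 4,5: same thread (B). No race.

Answer: no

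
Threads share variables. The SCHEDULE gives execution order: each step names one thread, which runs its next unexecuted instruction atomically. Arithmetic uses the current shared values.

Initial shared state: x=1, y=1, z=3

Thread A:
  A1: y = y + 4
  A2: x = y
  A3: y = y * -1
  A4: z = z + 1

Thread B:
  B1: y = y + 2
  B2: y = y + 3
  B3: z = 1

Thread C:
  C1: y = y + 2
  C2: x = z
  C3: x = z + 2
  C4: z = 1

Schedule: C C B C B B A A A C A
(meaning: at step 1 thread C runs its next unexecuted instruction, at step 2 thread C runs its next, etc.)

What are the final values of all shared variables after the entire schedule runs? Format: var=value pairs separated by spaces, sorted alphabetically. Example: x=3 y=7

Answer: x=12 y=-12 z=2

Derivation:
Step 1: thread C executes C1 (y = y + 2). Shared: x=1 y=3 z=3. PCs: A@0 B@0 C@1
Step 2: thread C executes C2 (x = z). Shared: x=3 y=3 z=3. PCs: A@0 B@0 C@2
Step 3: thread B executes B1 (y = y + 2). Shared: x=3 y=5 z=3. PCs: A@0 B@1 C@2
Step 4: thread C executes C3 (x = z + 2). Shared: x=5 y=5 z=3. PCs: A@0 B@1 C@3
Step 5: thread B executes B2 (y = y + 3). Shared: x=5 y=8 z=3. PCs: A@0 B@2 C@3
Step 6: thread B executes B3 (z = 1). Shared: x=5 y=8 z=1. PCs: A@0 B@3 C@3
Step 7: thread A executes A1 (y = y + 4). Shared: x=5 y=12 z=1. PCs: A@1 B@3 C@3
Step 8: thread A executes A2 (x = y). Shared: x=12 y=12 z=1. PCs: A@2 B@3 C@3
Step 9: thread A executes A3 (y = y * -1). Shared: x=12 y=-12 z=1. PCs: A@3 B@3 C@3
Step 10: thread C executes C4 (z = 1). Shared: x=12 y=-12 z=1. PCs: A@3 B@3 C@4
Step 11: thread A executes A4 (z = z + 1). Shared: x=12 y=-12 z=2. PCs: A@4 B@3 C@4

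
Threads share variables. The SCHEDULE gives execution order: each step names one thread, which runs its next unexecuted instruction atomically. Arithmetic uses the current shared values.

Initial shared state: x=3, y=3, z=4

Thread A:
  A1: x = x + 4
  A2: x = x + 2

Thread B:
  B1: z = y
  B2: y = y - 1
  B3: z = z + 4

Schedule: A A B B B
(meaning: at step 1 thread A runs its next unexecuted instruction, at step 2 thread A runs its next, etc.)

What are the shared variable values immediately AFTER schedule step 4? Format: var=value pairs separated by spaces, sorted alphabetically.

Answer: x=9 y=2 z=3

Derivation:
Step 1: thread A executes A1 (x = x + 4). Shared: x=7 y=3 z=4. PCs: A@1 B@0
Step 2: thread A executes A2 (x = x + 2). Shared: x=9 y=3 z=4. PCs: A@2 B@0
Step 3: thread B executes B1 (z = y). Shared: x=9 y=3 z=3. PCs: A@2 B@1
Step 4: thread B executes B2 (y = y - 1). Shared: x=9 y=2 z=3. PCs: A@2 B@2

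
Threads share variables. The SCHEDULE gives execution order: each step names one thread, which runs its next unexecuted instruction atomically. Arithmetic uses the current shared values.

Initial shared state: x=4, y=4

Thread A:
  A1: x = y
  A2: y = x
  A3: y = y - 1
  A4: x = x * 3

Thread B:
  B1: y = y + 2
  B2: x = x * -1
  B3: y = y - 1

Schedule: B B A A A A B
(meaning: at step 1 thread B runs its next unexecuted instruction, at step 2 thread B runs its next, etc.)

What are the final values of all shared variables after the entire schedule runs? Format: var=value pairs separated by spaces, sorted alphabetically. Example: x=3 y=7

Answer: x=18 y=4

Derivation:
Step 1: thread B executes B1 (y = y + 2). Shared: x=4 y=6. PCs: A@0 B@1
Step 2: thread B executes B2 (x = x * -1). Shared: x=-4 y=6. PCs: A@0 B@2
Step 3: thread A executes A1 (x = y). Shared: x=6 y=6. PCs: A@1 B@2
Step 4: thread A executes A2 (y = x). Shared: x=6 y=6. PCs: A@2 B@2
Step 5: thread A executes A3 (y = y - 1). Shared: x=6 y=5. PCs: A@3 B@2
Step 6: thread A executes A4 (x = x * 3). Shared: x=18 y=5. PCs: A@4 B@2
Step 7: thread B executes B3 (y = y - 1). Shared: x=18 y=4. PCs: A@4 B@3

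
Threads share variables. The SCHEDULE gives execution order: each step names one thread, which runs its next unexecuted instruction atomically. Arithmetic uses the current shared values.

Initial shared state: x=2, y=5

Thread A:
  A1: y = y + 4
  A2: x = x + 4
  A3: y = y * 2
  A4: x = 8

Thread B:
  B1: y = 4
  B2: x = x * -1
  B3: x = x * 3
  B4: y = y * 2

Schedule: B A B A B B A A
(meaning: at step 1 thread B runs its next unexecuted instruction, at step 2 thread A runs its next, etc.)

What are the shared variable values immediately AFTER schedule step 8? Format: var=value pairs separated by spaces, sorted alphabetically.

Step 1: thread B executes B1 (y = 4). Shared: x=2 y=4. PCs: A@0 B@1
Step 2: thread A executes A1 (y = y + 4). Shared: x=2 y=8. PCs: A@1 B@1
Step 3: thread B executes B2 (x = x * -1). Shared: x=-2 y=8. PCs: A@1 B@2
Step 4: thread A executes A2 (x = x + 4). Shared: x=2 y=8. PCs: A@2 B@2
Step 5: thread B executes B3 (x = x * 3). Shared: x=6 y=8. PCs: A@2 B@3
Step 6: thread B executes B4 (y = y * 2). Shared: x=6 y=16. PCs: A@2 B@4
Step 7: thread A executes A3 (y = y * 2). Shared: x=6 y=32. PCs: A@3 B@4
Step 8: thread A executes A4 (x = 8). Shared: x=8 y=32. PCs: A@4 B@4

Answer: x=8 y=32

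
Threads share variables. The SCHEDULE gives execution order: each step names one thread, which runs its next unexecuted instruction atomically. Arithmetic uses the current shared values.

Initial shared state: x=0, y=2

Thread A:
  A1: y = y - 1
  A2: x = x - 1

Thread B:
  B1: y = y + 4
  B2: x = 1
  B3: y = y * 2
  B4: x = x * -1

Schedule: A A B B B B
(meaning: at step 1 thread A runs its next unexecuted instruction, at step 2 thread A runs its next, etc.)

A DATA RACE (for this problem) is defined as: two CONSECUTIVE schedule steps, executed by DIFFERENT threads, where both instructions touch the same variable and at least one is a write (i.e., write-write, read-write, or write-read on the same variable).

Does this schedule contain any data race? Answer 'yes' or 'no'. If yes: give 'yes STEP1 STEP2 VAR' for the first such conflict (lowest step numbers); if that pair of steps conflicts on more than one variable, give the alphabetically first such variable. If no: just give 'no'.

Steps 1,2: same thread (A). No race.
Steps 2,3: A(r=x,w=x) vs B(r=y,w=y). No conflict.
Steps 3,4: same thread (B). No race.
Steps 4,5: same thread (B). No race.
Steps 5,6: same thread (B). No race.

Answer: no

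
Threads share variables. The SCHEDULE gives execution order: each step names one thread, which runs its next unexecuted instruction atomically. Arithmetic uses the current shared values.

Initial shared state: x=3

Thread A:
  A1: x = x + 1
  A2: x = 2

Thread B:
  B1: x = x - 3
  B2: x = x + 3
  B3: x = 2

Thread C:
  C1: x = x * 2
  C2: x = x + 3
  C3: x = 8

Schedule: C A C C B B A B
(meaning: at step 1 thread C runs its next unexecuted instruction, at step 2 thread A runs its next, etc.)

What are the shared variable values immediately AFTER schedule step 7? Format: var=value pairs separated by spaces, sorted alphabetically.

Answer: x=2

Derivation:
Step 1: thread C executes C1 (x = x * 2). Shared: x=6. PCs: A@0 B@0 C@1
Step 2: thread A executes A1 (x = x + 1). Shared: x=7. PCs: A@1 B@0 C@1
Step 3: thread C executes C2 (x = x + 3). Shared: x=10. PCs: A@1 B@0 C@2
Step 4: thread C executes C3 (x = 8). Shared: x=8. PCs: A@1 B@0 C@3
Step 5: thread B executes B1 (x = x - 3). Shared: x=5. PCs: A@1 B@1 C@3
Step 6: thread B executes B2 (x = x + 3). Shared: x=8. PCs: A@1 B@2 C@3
Step 7: thread A executes A2 (x = 2). Shared: x=2. PCs: A@2 B@2 C@3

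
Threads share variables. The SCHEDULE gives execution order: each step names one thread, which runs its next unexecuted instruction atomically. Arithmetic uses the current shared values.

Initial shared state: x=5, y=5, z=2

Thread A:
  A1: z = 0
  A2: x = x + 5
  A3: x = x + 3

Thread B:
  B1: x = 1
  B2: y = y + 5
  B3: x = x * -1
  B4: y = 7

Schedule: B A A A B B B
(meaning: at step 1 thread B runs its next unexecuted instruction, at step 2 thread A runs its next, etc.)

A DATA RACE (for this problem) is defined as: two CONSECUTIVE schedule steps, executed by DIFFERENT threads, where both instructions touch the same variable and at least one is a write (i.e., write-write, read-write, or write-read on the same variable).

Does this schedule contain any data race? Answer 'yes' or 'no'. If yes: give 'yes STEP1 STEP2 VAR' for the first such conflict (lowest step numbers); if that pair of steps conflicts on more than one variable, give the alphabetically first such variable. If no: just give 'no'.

Steps 1,2: B(r=-,w=x) vs A(r=-,w=z). No conflict.
Steps 2,3: same thread (A). No race.
Steps 3,4: same thread (A). No race.
Steps 4,5: A(r=x,w=x) vs B(r=y,w=y). No conflict.
Steps 5,6: same thread (B). No race.
Steps 6,7: same thread (B). No race.

Answer: no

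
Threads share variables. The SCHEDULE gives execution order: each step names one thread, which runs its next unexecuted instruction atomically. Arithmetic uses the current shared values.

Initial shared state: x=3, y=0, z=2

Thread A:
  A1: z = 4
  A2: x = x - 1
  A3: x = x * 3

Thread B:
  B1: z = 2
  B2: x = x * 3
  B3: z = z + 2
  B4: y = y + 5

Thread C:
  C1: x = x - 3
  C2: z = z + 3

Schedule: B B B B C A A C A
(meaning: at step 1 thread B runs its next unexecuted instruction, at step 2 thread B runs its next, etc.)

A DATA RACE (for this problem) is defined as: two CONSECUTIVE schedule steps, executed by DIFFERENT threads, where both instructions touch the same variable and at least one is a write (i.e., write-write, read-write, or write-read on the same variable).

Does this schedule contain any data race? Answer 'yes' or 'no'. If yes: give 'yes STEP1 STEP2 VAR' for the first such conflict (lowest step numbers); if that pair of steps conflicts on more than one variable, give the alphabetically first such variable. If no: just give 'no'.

Steps 1,2: same thread (B). No race.
Steps 2,3: same thread (B). No race.
Steps 3,4: same thread (B). No race.
Steps 4,5: B(r=y,w=y) vs C(r=x,w=x). No conflict.
Steps 5,6: C(r=x,w=x) vs A(r=-,w=z). No conflict.
Steps 6,7: same thread (A). No race.
Steps 7,8: A(r=x,w=x) vs C(r=z,w=z). No conflict.
Steps 8,9: C(r=z,w=z) vs A(r=x,w=x). No conflict.

Answer: no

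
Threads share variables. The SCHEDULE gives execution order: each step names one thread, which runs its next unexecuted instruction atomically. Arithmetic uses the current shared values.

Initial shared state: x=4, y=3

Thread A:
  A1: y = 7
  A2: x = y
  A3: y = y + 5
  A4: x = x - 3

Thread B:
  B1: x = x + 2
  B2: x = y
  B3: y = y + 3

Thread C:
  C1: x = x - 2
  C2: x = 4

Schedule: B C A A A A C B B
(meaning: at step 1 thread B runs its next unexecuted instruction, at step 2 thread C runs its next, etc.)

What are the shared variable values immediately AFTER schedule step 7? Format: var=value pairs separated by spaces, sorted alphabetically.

Answer: x=4 y=12

Derivation:
Step 1: thread B executes B1 (x = x + 2). Shared: x=6 y=3. PCs: A@0 B@1 C@0
Step 2: thread C executes C1 (x = x - 2). Shared: x=4 y=3. PCs: A@0 B@1 C@1
Step 3: thread A executes A1 (y = 7). Shared: x=4 y=7. PCs: A@1 B@1 C@1
Step 4: thread A executes A2 (x = y). Shared: x=7 y=7. PCs: A@2 B@1 C@1
Step 5: thread A executes A3 (y = y + 5). Shared: x=7 y=12. PCs: A@3 B@1 C@1
Step 6: thread A executes A4 (x = x - 3). Shared: x=4 y=12. PCs: A@4 B@1 C@1
Step 7: thread C executes C2 (x = 4). Shared: x=4 y=12. PCs: A@4 B@1 C@2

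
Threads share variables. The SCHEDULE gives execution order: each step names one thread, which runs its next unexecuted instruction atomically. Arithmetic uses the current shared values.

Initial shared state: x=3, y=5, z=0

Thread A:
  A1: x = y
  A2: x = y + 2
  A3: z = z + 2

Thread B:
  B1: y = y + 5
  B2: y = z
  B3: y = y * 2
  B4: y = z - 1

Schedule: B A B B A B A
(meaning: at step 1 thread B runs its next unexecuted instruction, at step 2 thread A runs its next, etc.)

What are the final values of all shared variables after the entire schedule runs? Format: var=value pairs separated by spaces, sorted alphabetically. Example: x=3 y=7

Step 1: thread B executes B1 (y = y + 5). Shared: x=3 y=10 z=0. PCs: A@0 B@1
Step 2: thread A executes A1 (x = y). Shared: x=10 y=10 z=0. PCs: A@1 B@1
Step 3: thread B executes B2 (y = z). Shared: x=10 y=0 z=0. PCs: A@1 B@2
Step 4: thread B executes B3 (y = y * 2). Shared: x=10 y=0 z=0. PCs: A@1 B@3
Step 5: thread A executes A2 (x = y + 2). Shared: x=2 y=0 z=0. PCs: A@2 B@3
Step 6: thread B executes B4 (y = z - 1). Shared: x=2 y=-1 z=0. PCs: A@2 B@4
Step 7: thread A executes A3 (z = z + 2). Shared: x=2 y=-1 z=2. PCs: A@3 B@4

Answer: x=2 y=-1 z=2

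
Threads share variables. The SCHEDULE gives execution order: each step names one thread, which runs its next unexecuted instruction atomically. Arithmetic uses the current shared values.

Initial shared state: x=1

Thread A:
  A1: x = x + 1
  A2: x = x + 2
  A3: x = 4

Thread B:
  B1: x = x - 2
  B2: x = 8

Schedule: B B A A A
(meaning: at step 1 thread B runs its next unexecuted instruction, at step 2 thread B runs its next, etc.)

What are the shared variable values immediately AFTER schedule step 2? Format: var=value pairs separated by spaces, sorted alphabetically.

Step 1: thread B executes B1 (x = x - 2). Shared: x=-1. PCs: A@0 B@1
Step 2: thread B executes B2 (x = 8). Shared: x=8. PCs: A@0 B@2

Answer: x=8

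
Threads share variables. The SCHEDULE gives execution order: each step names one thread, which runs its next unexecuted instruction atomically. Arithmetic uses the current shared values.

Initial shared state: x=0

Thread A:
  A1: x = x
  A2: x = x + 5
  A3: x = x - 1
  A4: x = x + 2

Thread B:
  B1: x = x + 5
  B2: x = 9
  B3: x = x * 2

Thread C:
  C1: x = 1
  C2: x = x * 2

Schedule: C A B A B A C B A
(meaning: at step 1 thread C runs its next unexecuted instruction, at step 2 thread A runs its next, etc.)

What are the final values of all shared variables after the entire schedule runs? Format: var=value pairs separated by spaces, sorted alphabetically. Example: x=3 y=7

Step 1: thread C executes C1 (x = 1). Shared: x=1. PCs: A@0 B@0 C@1
Step 2: thread A executes A1 (x = x). Shared: x=1. PCs: A@1 B@0 C@1
Step 3: thread B executes B1 (x = x + 5). Shared: x=6. PCs: A@1 B@1 C@1
Step 4: thread A executes A2 (x = x + 5). Shared: x=11. PCs: A@2 B@1 C@1
Step 5: thread B executes B2 (x = 9). Shared: x=9. PCs: A@2 B@2 C@1
Step 6: thread A executes A3 (x = x - 1). Shared: x=8. PCs: A@3 B@2 C@1
Step 7: thread C executes C2 (x = x * 2). Shared: x=16. PCs: A@3 B@2 C@2
Step 8: thread B executes B3 (x = x * 2). Shared: x=32. PCs: A@3 B@3 C@2
Step 9: thread A executes A4 (x = x + 2). Shared: x=34. PCs: A@4 B@3 C@2

Answer: x=34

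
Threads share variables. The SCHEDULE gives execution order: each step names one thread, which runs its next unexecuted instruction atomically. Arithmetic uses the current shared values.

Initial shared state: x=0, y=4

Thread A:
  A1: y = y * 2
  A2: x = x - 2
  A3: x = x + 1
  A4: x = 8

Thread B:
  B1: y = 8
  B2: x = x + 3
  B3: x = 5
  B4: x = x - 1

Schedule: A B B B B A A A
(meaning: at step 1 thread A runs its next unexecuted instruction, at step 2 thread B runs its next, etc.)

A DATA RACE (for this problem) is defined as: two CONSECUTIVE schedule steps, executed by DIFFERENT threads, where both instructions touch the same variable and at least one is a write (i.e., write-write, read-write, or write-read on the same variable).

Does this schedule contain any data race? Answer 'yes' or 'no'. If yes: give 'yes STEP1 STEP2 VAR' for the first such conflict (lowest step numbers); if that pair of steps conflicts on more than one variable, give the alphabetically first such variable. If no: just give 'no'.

Answer: yes 1 2 y

Derivation:
Steps 1,2: A(y = y * 2) vs B(y = 8). RACE on y (W-W).
Steps 2,3: same thread (B). No race.
Steps 3,4: same thread (B). No race.
Steps 4,5: same thread (B). No race.
Steps 5,6: B(x = x - 1) vs A(x = x - 2). RACE on x (W-W).
Steps 6,7: same thread (A). No race.
Steps 7,8: same thread (A). No race.
First conflict at steps 1,2.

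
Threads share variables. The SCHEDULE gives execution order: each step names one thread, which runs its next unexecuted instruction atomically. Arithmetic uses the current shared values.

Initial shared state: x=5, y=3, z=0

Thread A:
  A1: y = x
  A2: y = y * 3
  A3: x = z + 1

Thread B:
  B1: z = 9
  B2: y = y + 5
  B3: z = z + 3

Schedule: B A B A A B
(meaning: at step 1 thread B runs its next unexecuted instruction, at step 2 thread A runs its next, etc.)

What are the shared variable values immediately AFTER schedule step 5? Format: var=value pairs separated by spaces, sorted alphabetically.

Step 1: thread B executes B1 (z = 9). Shared: x=5 y=3 z=9. PCs: A@0 B@1
Step 2: thread A executes A1 (y = x). Shared: x=5 y=5 z=9. PCs: A@1 B@1
Step 3: thread B executes B2 (y = y + 5). Shared: x=5 y=10 z=9. PCs: A@1 B@2
Step 4: thread A executes A2 (y = y * 3). Shared: x=5 y=30 z=9. PCs: A@2 B@2
Step 5: thread A executes A3 (x = z + 1). Shared: x=10 y=30 z=9. PCs: A@3 B@2

Answer: x=10 y=30 z=9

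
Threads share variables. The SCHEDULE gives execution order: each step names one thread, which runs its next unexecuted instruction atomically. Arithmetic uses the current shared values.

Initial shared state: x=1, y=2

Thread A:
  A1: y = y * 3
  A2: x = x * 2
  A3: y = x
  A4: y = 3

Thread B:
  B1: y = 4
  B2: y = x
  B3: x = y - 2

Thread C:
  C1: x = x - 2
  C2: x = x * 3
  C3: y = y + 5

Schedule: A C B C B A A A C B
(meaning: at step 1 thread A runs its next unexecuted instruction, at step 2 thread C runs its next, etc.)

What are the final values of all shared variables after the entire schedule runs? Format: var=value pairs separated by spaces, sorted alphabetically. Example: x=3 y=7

Answer: x=6 y=8

Derivation:
Step 1: thread A executes A1 (y = y * 3). Shared: x=1 y=6. PCs: A@1 B@0 C@0
Step 2: thread C executes C1 (x = x - 2). Shared: x=-1 y=6. PCs: A@1 B@0 C@1
Step 3: thread B executes B1 (y = 4). Shared: x=-1 y=4. PCs: A@1 B@1 C@1
Step 4: thread C executes C2 (x = x * 3). Shared: x=-3 y=4. PCs: A@1 B@1 C@2
Step 5: thread B executes B2 (y = x). Shared: x=-3 y=-3. PCs: A@1 B@2 C@2
Step 6: thread A executes A2 (x = x * 2). Shared: x=-6 y=-3. PCs: A@2 B@2 C@2
Step 7: thread A executes A3 (y = x). Shared: x=-6 y=-6. PCs: A@3 B@2 C@2
Step 8: thread A executes A4 (y = 3). Shared: x=-6 y=3. PCs: A@4 B@2 C@2
Step 9: thread C executes C3 (y = y + 5). Shared: x=-6 y=8. PCs: A@4 B@2 C@3
Step 10: thread B executes B3 (x = y - 2). Shared: x=6 y=8. PCs: A@4 B@3 C@3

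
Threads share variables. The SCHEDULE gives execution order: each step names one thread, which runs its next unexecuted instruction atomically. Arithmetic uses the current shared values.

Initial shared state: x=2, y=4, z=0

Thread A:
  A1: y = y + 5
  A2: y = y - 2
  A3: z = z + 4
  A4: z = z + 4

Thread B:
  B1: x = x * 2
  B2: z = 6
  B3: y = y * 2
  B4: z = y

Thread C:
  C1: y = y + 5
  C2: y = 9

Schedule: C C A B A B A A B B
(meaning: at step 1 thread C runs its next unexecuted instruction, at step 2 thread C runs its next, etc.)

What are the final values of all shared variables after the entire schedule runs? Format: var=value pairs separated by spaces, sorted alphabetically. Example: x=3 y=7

Answer: x=4 y=24 z=24

Derivation:
Step 1: thread C executes C1 (y = y + 5). Shared: x=2 y=9 z=0. PCs: A@0 B@0 C@1
Step 2: thread C executes C2 (y = 9). Shared: x=2 y=9 z=0. PCs: A@0 B@0 C@2
Step 3: thread A executes A1 (y = y + 5). Shared: x=2 y=14 z=0. PCs: A@1 B@0 C@2
Step 4: thread B executes B1 (x = x * 2). Shared: x=4 y=14 z=0. PCs: A@1 B@1 C@2
Step 5: thread A executes A2 (y = y - 2). Shared: x=4 y=12 z=0. PCs: A@2 B@1 C@2
Step 6: thread B executes B2 (z = 6). Shared: x=4 y=12 z=6. PCs: A@2 B@2 C@2
Step 7: thread A executes A3 (z = z + 4). Shared: x=4 y=12 z=10. PCs: A@3 B@2 C@2
Step 8: thread A executes A4 (z = z + 4). Shared: x=4 y=12 z=14. PCs: A@4 B@2 C@2
Step 9: thread B executes B3 (y = y * 2). Shared: x=4 y=24 z=14. PCs: A@4 B@3 C@2
Step 10: thread B executes B4 (z = y). Shared: x=4 y=24 z=24. PCs: A@4 B@4 C@2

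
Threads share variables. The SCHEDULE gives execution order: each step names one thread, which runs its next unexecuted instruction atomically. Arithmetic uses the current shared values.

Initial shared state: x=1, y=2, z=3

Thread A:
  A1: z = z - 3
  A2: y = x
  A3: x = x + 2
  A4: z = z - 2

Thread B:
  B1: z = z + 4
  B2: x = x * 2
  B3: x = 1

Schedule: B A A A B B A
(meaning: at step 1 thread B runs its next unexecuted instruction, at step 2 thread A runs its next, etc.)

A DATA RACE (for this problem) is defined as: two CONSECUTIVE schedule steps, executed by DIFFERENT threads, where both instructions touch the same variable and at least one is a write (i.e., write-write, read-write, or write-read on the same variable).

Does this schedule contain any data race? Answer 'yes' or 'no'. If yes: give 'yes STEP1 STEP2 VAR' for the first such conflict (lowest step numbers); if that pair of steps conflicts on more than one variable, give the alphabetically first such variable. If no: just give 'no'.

Answer: yes 1 2 z

Derivation:
Steps 1,2: B(z = z + 4) vs A(z = z - 3). RACE on z (W-W).
Steps 2,3: same thread (A). No race.
Steps 3,4: same thread (A). No race.
Steps 4,5: A(x = x + 2) vs B(x = x * 2). RACE on x (W-W).
Steps 5,6: same thread (B). No race.
Steps 6,7: B(r=-,w=x) vs A(r=z,w=z). No conflict.
First conflict at steps 1,2.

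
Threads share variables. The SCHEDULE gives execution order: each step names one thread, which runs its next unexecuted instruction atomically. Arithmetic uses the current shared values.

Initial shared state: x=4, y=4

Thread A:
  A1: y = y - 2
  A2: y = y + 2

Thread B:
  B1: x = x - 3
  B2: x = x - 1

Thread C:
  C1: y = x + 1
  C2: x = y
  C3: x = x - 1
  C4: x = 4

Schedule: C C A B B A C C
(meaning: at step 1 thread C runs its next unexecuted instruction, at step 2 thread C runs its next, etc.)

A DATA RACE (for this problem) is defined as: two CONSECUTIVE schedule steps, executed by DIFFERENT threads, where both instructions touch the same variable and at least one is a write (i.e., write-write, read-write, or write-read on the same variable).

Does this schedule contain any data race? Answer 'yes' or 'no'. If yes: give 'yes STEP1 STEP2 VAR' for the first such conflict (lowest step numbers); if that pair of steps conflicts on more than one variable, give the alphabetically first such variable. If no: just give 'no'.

Answer: yes 2 3 y

Derivation:
Steps 1,2: same thread (C). No race.
Steps 2,3: C(x = y) vs A(y = y - 2). RACE on y (R-W).
Steps 3,4: A(r=y,w=y) vs B(r=x,w=x). No conflict.
Steps 4,5: same thread (B). No race.
Steps 5,6: B(r=x,w=x) vs A(r=y,w=y). No conflict.
Steps 6,7: A(r=y,w=y) vs C(r=x,w=x). No conflict.
Steps 7,8: same thread (C). No race.
First conflict at steps 2,3.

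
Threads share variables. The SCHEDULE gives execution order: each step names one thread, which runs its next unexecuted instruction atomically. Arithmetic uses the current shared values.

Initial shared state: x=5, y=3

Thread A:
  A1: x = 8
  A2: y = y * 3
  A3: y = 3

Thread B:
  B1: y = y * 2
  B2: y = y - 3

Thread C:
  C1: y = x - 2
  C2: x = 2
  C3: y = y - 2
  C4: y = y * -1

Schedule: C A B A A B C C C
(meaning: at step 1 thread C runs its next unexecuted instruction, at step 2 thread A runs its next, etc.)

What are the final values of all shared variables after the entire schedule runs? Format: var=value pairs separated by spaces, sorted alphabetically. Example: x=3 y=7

Answer: x=2 y=2

Derivation:
Step 1: thread C executes C1 (y = x - 2). Shared: x=5 y=3. PCs: A@0 B@0 C@1
Step 2: thread A executes A1 (x = 8). Shared: x=8 y=3. PCs: A@1 B@0 C@1
Step 3: thread B executes B1 (y = y * 2). Shared: x=8 y=6. PCs: A@1 B@1 C@1
Step 4: thread A executes A2 (y = y * 3). Shared: x=8 y=18. PCs: A@2 B@1 C@1
Step 5: thread A executes A3 (y = 3). Shared: x=8 y=3. PCs: A@3 B@1 C@1
Step 6: thread B executes B2 (y = y - 3). Shared: x=8 y=0. PCs: A@3 B@2 C@1
Step 7: thread C executes C2 (x = 2). Shared: x=2 y=0. PCs: A@3 B@2 C@2
Step 8: thread C executes C3 (y = y - 2). Shared: x=2 y=-2. PCs: A@3 B@2 C@3
Step 9: thread C executes C4 (y = y * -1). Shared: x=2 y=2. PCs: A@3 B@2 C@4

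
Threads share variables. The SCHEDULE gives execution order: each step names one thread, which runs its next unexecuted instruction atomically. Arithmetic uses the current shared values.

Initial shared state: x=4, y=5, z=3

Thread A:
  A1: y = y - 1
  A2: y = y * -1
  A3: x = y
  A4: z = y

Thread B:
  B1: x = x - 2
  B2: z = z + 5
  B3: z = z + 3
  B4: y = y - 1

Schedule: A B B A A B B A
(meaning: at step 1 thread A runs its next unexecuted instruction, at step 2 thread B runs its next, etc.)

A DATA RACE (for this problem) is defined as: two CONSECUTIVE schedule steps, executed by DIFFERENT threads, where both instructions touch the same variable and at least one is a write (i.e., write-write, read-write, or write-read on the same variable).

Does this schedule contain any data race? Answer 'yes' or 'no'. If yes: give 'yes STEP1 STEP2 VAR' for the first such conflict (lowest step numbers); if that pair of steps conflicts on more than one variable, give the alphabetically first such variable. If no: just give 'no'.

Steps 1,2: A(r=y,w=y) vs B(r=x,w=x). No conflict.
Steps 2,3: same thread (B). No race.
Steps 3,4: B(r=z,w=z) vs A(r=y,w=y). No conflict.
Steps 4,5: same thread (A). No race.
Steps 5,6: A(r=y,w=x) vs B(r=z,w=z). No conflict.
Steps 6,7: same thread (B). No race.
Steps 7,8: B(y = y - 1) vs A(z = y). RACE on y (W-R).
First conflict at steps 7,8.

Answer: yes 7 8 y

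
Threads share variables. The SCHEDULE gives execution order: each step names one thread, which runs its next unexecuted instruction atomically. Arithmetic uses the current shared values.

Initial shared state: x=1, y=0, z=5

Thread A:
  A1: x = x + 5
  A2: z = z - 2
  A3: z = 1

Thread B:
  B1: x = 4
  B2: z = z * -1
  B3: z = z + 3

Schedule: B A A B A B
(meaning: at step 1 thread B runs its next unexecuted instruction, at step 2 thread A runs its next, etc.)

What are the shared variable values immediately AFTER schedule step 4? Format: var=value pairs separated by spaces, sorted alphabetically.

Answer: x=9 y=0 z=-3

Derivation:
Step 1: thread B executes B1 (x = 4). Shared: x=4 y=0 z=5. PCs: A@0 B@1
Step 2: thread A executes A1 (x = x + 5). Shared: x=9 y=0 z=5. PCs: A@1 B@1
Step 3: thread A executes A2 (z = z - 2). Shared: x=9 y=0 z=3. PCs: A@2 B@1
Step 4: thread B executes B2 (z = z * -1). Shared: x=9 y=0 z=-3. PCs: A@2 B@2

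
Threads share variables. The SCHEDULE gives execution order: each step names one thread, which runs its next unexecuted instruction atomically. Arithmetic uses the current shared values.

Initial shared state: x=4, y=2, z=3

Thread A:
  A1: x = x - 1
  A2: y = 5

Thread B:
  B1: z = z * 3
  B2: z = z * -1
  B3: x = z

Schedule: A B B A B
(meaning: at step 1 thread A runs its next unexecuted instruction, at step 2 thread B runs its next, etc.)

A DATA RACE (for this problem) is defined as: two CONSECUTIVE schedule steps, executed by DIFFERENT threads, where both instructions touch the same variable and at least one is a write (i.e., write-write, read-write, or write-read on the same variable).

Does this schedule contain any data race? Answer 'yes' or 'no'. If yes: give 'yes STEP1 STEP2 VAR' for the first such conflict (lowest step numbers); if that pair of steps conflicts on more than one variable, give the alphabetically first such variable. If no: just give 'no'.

Answer: no

Derivation:
Steps 1,2: A(r=x,w=x) vs B(r=z,w=z). No conflict.
Steps 2,3: same thread (B). No race.
Steps 3,4: B(r=z,w=z) vs A(r=-,w=y). No conflict.
Steps 4,5: A(r=-,w=y) vs B(r=z,w=x). No conflict.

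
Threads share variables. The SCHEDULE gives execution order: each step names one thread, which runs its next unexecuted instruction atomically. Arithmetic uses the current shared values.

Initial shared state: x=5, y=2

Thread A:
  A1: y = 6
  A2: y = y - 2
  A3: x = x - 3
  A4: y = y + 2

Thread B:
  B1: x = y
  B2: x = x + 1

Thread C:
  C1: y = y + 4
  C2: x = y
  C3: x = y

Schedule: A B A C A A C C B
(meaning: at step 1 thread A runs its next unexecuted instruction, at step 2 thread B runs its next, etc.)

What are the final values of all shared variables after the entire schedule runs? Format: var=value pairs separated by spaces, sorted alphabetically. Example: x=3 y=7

Step 1: thread A executes A1 (y = 6). Shared: x=5 y=6. PCs: A@1 B@0 C@0
Step 2: thread B executes B1 (x = y). Shared: x=6 y=6. PCs: A@1 B@1 C@0
Step 3: thread A executes A2 (y = y - 2). Shared: x=6 y=4. PCs: A@2 B@1 C@0
Step 4: thread C executes C1 (y = y + 4). Shared: x=6 y=8. PCs: A@2 B@1 C@1
Step 5: thread A executes A3 (x = x - 3). Shared: x=3 y=8. PCs: A@3 B@1 C@1
Step 6: thread A executes A4 (y = y + 2). Shared: x=3 y=10. PCs: A@4 B@1 C@1
Step 7: thread C executes C2 (x = y). Shared: x=10 y=10. PCs: A@4 B@1 C@2
Step 8: thread C executes C3 (x = y). Shared: x=10 y=10. PCs: A@4 B@1 C@3
Step 9: thread B executes B2 (x = x + 1). Shared: x=11 y=10. PCs: A@4 B@2 C@3

Answer: x=11 y=10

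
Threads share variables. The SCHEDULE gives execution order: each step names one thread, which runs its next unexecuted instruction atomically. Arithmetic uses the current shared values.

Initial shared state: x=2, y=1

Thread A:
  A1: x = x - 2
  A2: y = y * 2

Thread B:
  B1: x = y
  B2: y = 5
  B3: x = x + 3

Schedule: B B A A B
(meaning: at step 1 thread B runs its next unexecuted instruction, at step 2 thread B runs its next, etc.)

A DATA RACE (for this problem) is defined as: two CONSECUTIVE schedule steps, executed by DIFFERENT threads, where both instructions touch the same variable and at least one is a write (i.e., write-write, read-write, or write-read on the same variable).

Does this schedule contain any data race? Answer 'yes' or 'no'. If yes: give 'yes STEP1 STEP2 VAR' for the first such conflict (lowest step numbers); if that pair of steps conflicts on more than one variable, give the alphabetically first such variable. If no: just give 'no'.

Steps 1,2: same thread (B). No race.
Steps 2,3: B(r=-,w=y) vs A(r=x,w=x). No conflict.
Steps 3,4: same thread (A). No race.
Steps 4,5: A(r=y,w=y) vs B(r=x,w=x). No conflict.

Answer: no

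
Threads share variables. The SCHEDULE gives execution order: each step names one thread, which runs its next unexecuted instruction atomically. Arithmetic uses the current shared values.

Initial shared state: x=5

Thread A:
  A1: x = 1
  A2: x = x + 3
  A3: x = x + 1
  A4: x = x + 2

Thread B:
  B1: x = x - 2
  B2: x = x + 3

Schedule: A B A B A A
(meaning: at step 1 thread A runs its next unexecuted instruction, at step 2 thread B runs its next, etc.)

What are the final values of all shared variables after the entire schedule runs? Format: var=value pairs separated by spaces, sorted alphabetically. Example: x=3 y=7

Answer: x=8

Derivation:
Step 1: thread A executes A1 (x = 1). Shared: x=1. PCs: A@1 B@0
Step 2: thread B executes B1 (x = x - 2). Shared: x=-1. PCs: A@1 B@1
Step 3: thread A executes A2 (x = x + 3). Shared: x=2. PCs: A@2 B@1
Step 4: thread B executes B2 (x = x + 3). Shared: x=5. PCs: A@2 B@2
Step 5: thread A executes A3 (x = x + 1). Shared: x=6. PCs: A@3 B@2
Step 6: thread A executes A4 (x = x + 2). Shared: x=8. PCs: A@4 B@2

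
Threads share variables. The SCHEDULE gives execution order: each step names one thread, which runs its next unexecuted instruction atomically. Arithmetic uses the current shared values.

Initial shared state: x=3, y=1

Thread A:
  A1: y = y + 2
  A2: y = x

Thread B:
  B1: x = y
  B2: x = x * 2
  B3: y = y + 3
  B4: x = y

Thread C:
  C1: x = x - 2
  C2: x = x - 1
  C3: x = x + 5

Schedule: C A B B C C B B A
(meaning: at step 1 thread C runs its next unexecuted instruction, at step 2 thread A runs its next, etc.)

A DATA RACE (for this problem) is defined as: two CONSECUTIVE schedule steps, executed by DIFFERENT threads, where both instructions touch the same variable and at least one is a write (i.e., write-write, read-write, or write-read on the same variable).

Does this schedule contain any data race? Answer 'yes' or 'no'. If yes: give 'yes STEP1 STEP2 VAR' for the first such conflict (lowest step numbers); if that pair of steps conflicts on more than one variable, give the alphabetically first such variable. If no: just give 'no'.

Steps 1,2: C(r=x,w=x) vs A(r=y,w=y). No conflict.
Steps 2,3: A(y = y + 2) vs B(x = y). RACE on y (W-R).
Steps 3,4: same thread (B). No race.
Steps 4,5: B(x = x * 2) vs C(x = x - 1). RACE on x (W-W).
Steps 5,6: same thread (C). No race.
Steps 6,7: C(r=x,w=x) vs B(r=y,w=y). No conflict.
Steps 7,8: same thread (B). No race.
Steps 8,9: B(x = y) vs A(y = x). RACE on x (W-R), y (R-W). Multiple vars; alphabetically first is x.
First conflict at steps 2,3.

Answer: yes 2 3 y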